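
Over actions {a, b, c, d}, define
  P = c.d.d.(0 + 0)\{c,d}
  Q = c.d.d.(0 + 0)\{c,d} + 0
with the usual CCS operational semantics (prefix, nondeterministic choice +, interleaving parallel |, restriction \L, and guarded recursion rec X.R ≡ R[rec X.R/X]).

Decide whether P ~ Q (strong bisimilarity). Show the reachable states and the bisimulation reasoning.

YES

P's transition system — 4 states:
  m0 = c.d.d.(0 + 0)\{c,d} ⊢ --c--▸ m1
  m1 = d.d.(0 + 0)\{c,d} ⊢ --d--▸ m2
  m2 = d.(0 + 0)\{c,d} ⊢ --d--▸ m3
  m3 = (0 + 0)\{c,d} ⊢ ∅
Q's transition system — 4 states:
  n0 = c.d.d.(0 + 0)\{c,d} + 0 ⊢ --c--▸ n1
  n1 = d.d.(0 + 0)\{c,d} ⊢ --d--▸ n2
  n2 = d.(0 + 0)\{c,d} ⊢ --d--▸ n3
  n3 = (0 + 0)\{c,d} ⊢ ∅
Coarsest stable partition (strong bisimilarity classes):
  B0 = {m0, n0}
  B1 = {m1, n1}
  B2 = {m2, n2}
  B3 = {m3, n3}
m0 ∈ B0, n0 ∈ B0 → same block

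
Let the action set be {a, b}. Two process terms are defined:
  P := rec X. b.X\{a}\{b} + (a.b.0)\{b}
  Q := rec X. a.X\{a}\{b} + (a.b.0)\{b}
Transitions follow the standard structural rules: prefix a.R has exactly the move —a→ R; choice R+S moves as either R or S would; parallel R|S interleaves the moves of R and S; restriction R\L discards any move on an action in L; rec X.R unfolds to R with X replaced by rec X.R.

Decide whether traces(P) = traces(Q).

traces(P) ≠ traces(Q) — witness ⟨b⟩

Reachable graph of P (3 states):
  p0 = rec X. b.X\{a}\{b} + (a.b.0)\{b} :: —a→ p1, —b→ p2
  p1 = (b.0)\{b} :: ·
  p2 = (rec X. b.X\{a}\{b} + (a.b.0)\{b})\{a}\{b} :: ·
Reachable graph of Q (3 states):
  q0 = rec X. a.X\{a}\{b} + (a.b.0)\{b} :: —a→ q1, —a→ q2
  q1 = (b.0)\{b} :: ·
  q2 = (rec X. a.X\{a}\{b} + (a.b.0)\{b})\{a}\{b} :: ·
Trace ⟨b⟩ through P, begin at {p0}:
  step 1 (b): {p2}
  — P admits the full trace.
Trace ⟨b⟩ through Q, begin at {q0}:
  step 1 (b): ∅ (Q stuck)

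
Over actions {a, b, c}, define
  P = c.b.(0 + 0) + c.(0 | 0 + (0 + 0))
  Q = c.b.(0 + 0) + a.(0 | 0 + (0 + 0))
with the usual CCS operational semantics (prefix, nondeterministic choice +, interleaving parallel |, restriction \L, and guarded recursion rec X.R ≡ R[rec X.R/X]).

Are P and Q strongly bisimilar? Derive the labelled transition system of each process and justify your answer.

LTS(P): 4 reachable states
  s0 = c.b.(0 + 0) + c.(0 | 0 + (0 + 0)) | --c--▸ s1, --c--▸ s2
  s1 = 0 | 0 + (0 + 0) | stopped
  s2 = b.(0 + 0) | --b--▸ s3
  s3 = 0 + 0 | stopped
LTS(Q): 4 reachable states
  t0 = c.b.(0 + 0) + a.(0 | 0 + (0 + 0)) | --a--▸ t1, --c--▸ t2
  t1 = 0 | 0 + (0 + 0) | stopped
  t2 = b.(0 + 0) | --b--▸ t3
  t3 = 0 + 0 | stopped
Partition-refinement fixed point:
  B0 = {s0}
  B1 = {s1, s3, t1, t3}
  B2 = {s2, t2}
  B3 = {t0}
s0 ∈ B0, t0 ∈ B3 → different blocks

NO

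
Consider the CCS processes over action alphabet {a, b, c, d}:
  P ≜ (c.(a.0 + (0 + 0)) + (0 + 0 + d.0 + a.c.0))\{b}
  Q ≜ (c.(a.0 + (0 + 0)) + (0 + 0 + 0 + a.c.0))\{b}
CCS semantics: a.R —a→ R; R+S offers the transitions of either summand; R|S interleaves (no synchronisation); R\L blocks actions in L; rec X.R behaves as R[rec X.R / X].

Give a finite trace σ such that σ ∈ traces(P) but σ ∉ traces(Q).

d

LTS(P): 4 reachable states
  m0 = (c.(a.0 + (0 + 0)) + (0 + 0 + d.0 + a.c.0))\{b} → ··a··> m1, ··c··> m2, ··d··> m3
  m1 = (c.0)\{b} → ··c··> m3
  m2 = (a.0 + (0 + 0))\{b} → ··a··> m3
  m3 = 0\{b} → ∅
LTS(Q): 4 reachable states
  n0 = (c.(a.0 + (0 + 0)) + (0 + 0 + 0 + a.c.0))\{b} → ··a··> n1, ··c··> n2
  n1 = (c.0)\{b} → ··c··> n3
  n2 = (a.0 + (0 + 0))\{b} → ··a··> n3
  n3 = 0\{b} → ∅
Executing d from P (initial set {m0}):
  [1] d ⇒ {m3}
  ✓ P
Executing d from Q (initial set {n0}):
  [1] d ⇒ ∅ (Q stuck)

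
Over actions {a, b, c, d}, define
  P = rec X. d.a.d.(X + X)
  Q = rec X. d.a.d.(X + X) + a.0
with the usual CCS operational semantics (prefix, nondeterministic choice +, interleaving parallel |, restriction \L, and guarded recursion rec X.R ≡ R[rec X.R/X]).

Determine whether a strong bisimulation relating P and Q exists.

Reachable graph of P (4 states):
  s0 = rec X. d.a.d.(X + X) ⊢ --d--▸ s1
  s1 = a.d.((rec X. d.a.d.(X + X)) + (rec X. d.a.d.(X + X))) ⊢ --a--▸ s2
  s2 = d.((rec X. d.a.d.(X + X)) + (rec X. d.a.d.(X + X))) ⊢ --d--▸ s3
  s3 = (rec X. d.a.d.(X + X)) + (rec X. d.a.d.(X + X)) ⊢ --d--▸ s1
Reachable graph of Q (5 states):
  t0 = rec X. d.a.d.(X + X) + a.0 ⊢ --a--▸ t1, --d--▸ t2
  t1 = 0 ⊢ ∅
  t2 = a.d.((rec X. d.a.d.(X + X) + a.0) + (rec X. d.a.d.(X + X) + a.0)) ⊢ --a--▸ t3
  t3 = d.((rec X. d.a.d.(X + X) + a.0) + (rec X. d.a.d.(X + X) + a.0)) ⊢ --d--▸ t4
  t4 = (rec X. d.a.d.(X + X) + a.0) + (rec X. d.a.d.(X + X) + a.0) ⊢ --a--▸ t1, --d--▸ t2
Coarsest stable partition (strong bisimilarity classes):
  B0 = {s0, s3}
  B1 = {s1}
  B2 = {s2}
  B3 = {t0, t4}
  B4 = {t2}
  B5 = {t3}
  B6 = {t1}
s0 ∈ B0, t0 ∈ B3 → different blocks

not bisimilar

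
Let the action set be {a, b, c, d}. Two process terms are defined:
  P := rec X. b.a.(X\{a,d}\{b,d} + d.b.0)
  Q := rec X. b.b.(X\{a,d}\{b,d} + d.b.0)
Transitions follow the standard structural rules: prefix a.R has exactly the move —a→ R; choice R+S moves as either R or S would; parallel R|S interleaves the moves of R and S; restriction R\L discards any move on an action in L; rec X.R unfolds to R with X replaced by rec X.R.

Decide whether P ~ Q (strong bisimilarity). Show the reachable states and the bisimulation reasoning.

LTS(P): 5 reachable states
  m0 = rec X. b.a.(X\{a,d}\{b,d} + d.b.0) has moves -b-> m1
  m1 = a.((rec X. b.a.(X\{a,d}\{b,d} + d.b.0))\{a,d}\{b,d} + d.b.0) has moves -a-> m2
  m2 = (rec X. b.a.(X\{a,d}\{b,d} + d.b.0))\{a,d}\{b,d} + d.b.0 has moves -d-> m3
  m3 = b.0 has moves -b-> m4
  m4 = 0 has moves deadlocked
LTS(Q): 5 reachable states
  n0 = rec X. b.b.(X\{a,d}\{b,d} + d.b.0) has moves -b-> n1
  n1 = b.((rec X. b.b.(X\{a,d}\{b,d} + d.b.0))\{a,d}\{b,d} + d.b.0) has moves -b-> n2
  n2 = (rec X. b.b.(X\{a,d}\{b,d} + d.b.0))\{a,d}\{b,d} + d.b.0 has moves -d-> n3
  n3 = b.0 has moves -b-> n4
  n4 = 0 has moves deadlocked
Partition-refinement fixed point:
  B0 = {m0}
  B1 = {m1}
  B2 = {m2, n2}
  B3 = {m3, n3}
  B4 = {m4, n4}
  B5 = {n0}
  B6 = {n1}
m0 ∈ B0, n0 ∈ B5 → different blocks

P ≁ Q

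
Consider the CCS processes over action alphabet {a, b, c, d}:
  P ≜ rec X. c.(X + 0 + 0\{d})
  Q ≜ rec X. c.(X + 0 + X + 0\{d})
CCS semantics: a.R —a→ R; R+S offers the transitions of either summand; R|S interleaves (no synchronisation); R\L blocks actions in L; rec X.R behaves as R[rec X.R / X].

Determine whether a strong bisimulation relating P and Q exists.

YES

P's transition system — 2 states:
  s0 = rec X. c.(X + 0 + 0\{d}) | --c--▸ s1
  s1 = (rec X. c.(X + 0 + 0\{d})) + 0 + 0\{d} | --c--▸ s1
Q's transition system — 2 states:
  t0 = rec X. c.(X + 0 + X + 0\{d}) | --c--▸ t1
  t1 = (rec X. c.(X + 0 + X + 0\{d})) + 0 + (rec X. c.(X + 0 + X + 0\{d})) + 0\{d} | --c--▸ t1
Coarsest stable partition (strong bisimilarity classes):
  B0 = {s0, s1, t0, t1}
s0 ∈ B0, t0 ∈ B0 → same block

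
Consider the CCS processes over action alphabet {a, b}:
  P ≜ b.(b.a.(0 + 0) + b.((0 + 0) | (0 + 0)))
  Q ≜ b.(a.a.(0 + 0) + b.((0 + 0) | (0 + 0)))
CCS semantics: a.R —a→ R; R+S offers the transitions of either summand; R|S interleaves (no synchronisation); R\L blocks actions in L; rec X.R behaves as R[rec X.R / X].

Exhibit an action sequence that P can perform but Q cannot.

Reachable graph of P (5 states):
  p0 = b.(b.a.(0 + 0) + b.((0 + 0) | (0 + 0))) → =b=> p1
  p1 = b.a.(0 + 0) + b.((0 + 0) | (0 + 0)) → =b=> p2, =b=> p3
  p2 = (0 + 0) | (0 + 0) → (no moves)
  p3 = a.(0 + 0) → =a=> p4
  p4 = 0 + 0 → (no moves)
Reachable graph of Q (5 states):
  q0 = b.(a.a.(0 + 0) + b.((0 + 0) | (0 + 0))) → =b=> q1
  q1 = a.a.(0 + 0) + b.((0 + 0) | (0 + 0)) → =a=> q2, =b=> q3
  q2 = a.(0 + 0) → =a=> q4
  q3 = (0 + 0) | (0 + 0) → (no moves)
  q4 = 0 + 0 → (no moves)
Run σ = ⟨bba⟩ on P: start {p0}
  [1] b ⇒ {p1}
  [2] b ⇒ {p2, p3}
  [3] a ⇒ {p4}
  — P admits the full trace.
Run σ = ⟨bba⟩ on Q: start {q0}
  [1] b ⇒ {q1}
  [2] b ⇒ {q3}
  [3] a ⇒ ∅  — Q cannot continue

bba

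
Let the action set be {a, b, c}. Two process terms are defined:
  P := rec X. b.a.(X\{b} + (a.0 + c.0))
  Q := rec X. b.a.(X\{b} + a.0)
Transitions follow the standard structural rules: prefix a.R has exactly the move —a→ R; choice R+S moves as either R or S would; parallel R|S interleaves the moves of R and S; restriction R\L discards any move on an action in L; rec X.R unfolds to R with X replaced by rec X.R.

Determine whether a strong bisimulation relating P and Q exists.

NO

LTS(P): 4 reachable states
  s0 = rec X. b.a.(X\{b} + (a.0 + c.0)) | =b=> s1
  s1 = a.((rec X. b.a.(X\{b} + (a.0 + c.0)))\{b} + (a.0 + c.0)) | =a=> s2
  s2 = (rec X. b.a.(X\{b} + (a.0 + c.0)))\{b} + (a.0 + c.0) | =a=> s3, =c=> s3
  s3 = 0 | (no moves)
LTS(Q): 4 reachable states
  t0 = rec X. b.a.(X\{b} + a.0) | =b=> t1
  t1 = a.((rec X. b.a.(X\{b} + a.0))\{b} + a.0) | =a=> t2
  t2 = (rec X. b.a.(X\{b} + a.0))\{b} + a.0 | =a=> t3
  t3 = 0 | (no moves)
Bisimilarity quotient blocks:
  B0 = {s0}
  B1 = {s1}
  B2 = {s2}
  B3 = {s3, t3}
  B4 = {t0}
  B5 = {t1}
  B6 = {t2}
s0 ∈ B0, t0 ∈ B4 → different blocks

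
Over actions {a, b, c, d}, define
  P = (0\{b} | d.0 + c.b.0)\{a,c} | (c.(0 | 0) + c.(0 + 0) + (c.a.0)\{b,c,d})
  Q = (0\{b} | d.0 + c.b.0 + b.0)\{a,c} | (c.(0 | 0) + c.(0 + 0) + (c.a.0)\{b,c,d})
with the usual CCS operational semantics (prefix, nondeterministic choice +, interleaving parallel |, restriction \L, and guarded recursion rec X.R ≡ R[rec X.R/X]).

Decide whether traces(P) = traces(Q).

P's transition system — 6 states:
  s0 = (0\{b} | d.0 + c.b.0)\{a,c} | (c.(0 | 0) + c.(0 + 0) + (c.a.0)\{b,c,d}) ⊢ --c--▸ s1, --c--▸ s2, --d--▸ s3
  s1 = (0\{b} | d.0 + c.b.0)\{a,c} | (0 + 0) ⊢ --d--▸ s4
  s2 = (0\{b} | d.0 + c.b.0)\{a,c} | (0 | 0) ⊢ --d--▸ s5
  s3 = (0\{b} | 0)\{a,c} | (c.(0 | 0) + c.(0 + 0) + (c.a.0)\{b,c,d}) ⊢ --c--▸ s4, --c--▸ s5
  s4 = (0\{b} | 0)\{a,c} | (0 + 0) ⊢ ∅
  s5 = (0\{b} | 0)\{a,c} | (0 | 0) ⊢ ∅
Q's transition system — 9 states:
  t0 = (0\{b} | d.0 + c.b.0 + b.0)\{a,c} | (c.(0 | 0) + c.(0 + 0) + (c.a.0)\{b,c,d}) ⊢ --b--▸ t1, --c--▸ t2, --c--▸ t3, --d--▸ t4
  t1 = 0\{a,c} | (c.(0 | 0) + c.(0 + 0) + (c.a.0)\{b,c,d}) ⊢ --c--▸ t5, --c--▸ t6
  t2 = (0\{b} | d.0 + c.b.0 + b.0)\{a,c} | (0 + 0) ⊢ --b--▸ t5, --d--▸ t7
  t3 = (0\{b} | d.0 + c.b.0 + b.0)\{a,c} | (0 | 0) ⊢ --b--▸ t6, --d--▸ t8
  t4 = (0\{b} | 0)\{a,c} | (c.(0 | 0) + c.(0 + 0) + (c.a.0)\{b,c,d}) ⊢ --c--▸ t7, --c--▸ t8
  t5 = 0\{a,c} | (0 + 0) ⊢ ∅
  t6 = 0\{a,c} | (0 | 0) ⊢ ∅
  t7 = (0\{b} | 0)\{a,c} | (0 + 0) ⊢ ∅
  t8 = (0\{b} | 0)\{a,c} | (0 | 0) ⊢ ∅
Trace ⟨b⟩ through Q, begin at {t0}:
  after b @ step 1: {t1}
  ✓ Q
Trace ⟨b⟩ through P, begin at {s0}:
  after b @ step 1: no successor for P

trace-distinct — witness ⟨b⟩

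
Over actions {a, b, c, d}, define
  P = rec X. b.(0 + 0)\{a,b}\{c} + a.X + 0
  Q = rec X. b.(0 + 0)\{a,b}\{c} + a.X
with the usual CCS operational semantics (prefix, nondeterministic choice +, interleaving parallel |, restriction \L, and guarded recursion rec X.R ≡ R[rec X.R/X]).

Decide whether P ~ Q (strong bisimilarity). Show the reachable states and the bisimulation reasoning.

P's transition system — 2 states:
  u0 = rec X. b.(0 + 0)\{a,b}\{c} + a.X + 0 :: ··a··> u0, ··b··> u1
  u1 = (0 + 0)\{a,b}\{c} :: deadlocked
Q's transition system — 2 states:
  v0 = rec X. b.(0 + 0)\{a,b}\{c} + a.X :: ··a··> v0, ··b··> v1
  v1 = (0 + 0)\{a,b}\{c} :: deadlocked
Partition-refinement fixed point:
  B0 = {u0, v0}
  B1 = {u1, v1}
u0 ∈ B0, v0 ∈ B0 → same block

YES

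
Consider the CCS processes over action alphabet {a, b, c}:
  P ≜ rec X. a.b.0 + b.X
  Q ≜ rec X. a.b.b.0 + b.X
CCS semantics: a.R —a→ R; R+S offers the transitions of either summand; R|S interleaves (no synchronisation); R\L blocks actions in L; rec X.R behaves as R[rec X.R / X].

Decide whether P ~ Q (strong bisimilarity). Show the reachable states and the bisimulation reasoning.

LTS(P): 3 reachable states
  u0 = rec X. a.b.0 + b.X ⊢ —a→ u1, —b→ u0
  u1 = b.0 ⊢ —b→ u2
  u2 = 0 ⊢ ∅
LTS(Q): 4 reachable states
  v0 = rec X. a.b.b.0 + b.X ⊢ —a→ v1, —b→ v0
  v1 = b.b.0 ⊢ —b→ v2
  v2 = b.0 ⊢ —b→ v3
  v3 = 0 ⊢ ∅
Coarsest stable partition (strong bisimilarity classes):
  B0 = {u0}
  B1 = {u1, v2}
  B2 = {u2, v3}
  B3 = {v0}
  B4 = {v1}
u0 ∈ B0, v0 ∈ B3 → different blocks

P ≁ Q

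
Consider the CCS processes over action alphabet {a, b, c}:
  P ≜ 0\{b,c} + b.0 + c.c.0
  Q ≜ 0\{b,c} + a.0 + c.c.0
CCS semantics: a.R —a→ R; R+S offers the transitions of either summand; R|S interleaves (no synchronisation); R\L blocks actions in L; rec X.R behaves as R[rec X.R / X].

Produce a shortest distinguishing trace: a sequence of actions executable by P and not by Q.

Reachable graph of P (3 states):
  m0 = 0\{b,c} + b.0 + c.c.0 | —b→ m1, —c→ m2
  m1 = 0 | ∅
  m2 = c.0 | —c→ m1
Reachable graph of Q (3 states):
  n0 = 0\{b,c} + a.0 + c.c.0 | —a→ n1, —c→ n2
  n1 = 0 | ∅
  n2 = c.0 | —c→ n1
Trace ⟨b⟩ through P, begin at {m0}:
  step 1 (b): {m1}
  ✓ P
Trace ⟨b⟩ through Q, begin at {n0}:
  step 1 (b): no successor for Q

b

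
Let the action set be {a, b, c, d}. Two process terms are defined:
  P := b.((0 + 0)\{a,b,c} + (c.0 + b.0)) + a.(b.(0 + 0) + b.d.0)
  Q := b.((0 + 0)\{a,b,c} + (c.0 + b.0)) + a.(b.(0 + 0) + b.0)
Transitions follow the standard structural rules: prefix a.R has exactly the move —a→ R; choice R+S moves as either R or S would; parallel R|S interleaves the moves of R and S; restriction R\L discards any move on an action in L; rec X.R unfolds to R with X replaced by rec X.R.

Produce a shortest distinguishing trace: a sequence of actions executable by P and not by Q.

P's transition system — 6 states:
  p0 = b.((0 + 0)\{a,b,c} + (c.0 + b.0)) + a.(b.(0 + 0) + b.d.0) :: --a--▸ p1, --b--▸ p2
  p1 = b.(0 + 0) + b.d.0 :: --b--▸ p3, --b--▸ p4
  p2 = (0 + 0)\{a,b,c} + (c.0 + b.0) :: --b--▸ p5, --c--▸ p5
  p3 = 0 + 0 :: deadlocked
  p4 = d.0 :: --d--▸ p5
  p5 = 0 :: deadlocked
Q's transition system — 5 states:
  q0 = b.((0 + 0)\{a,b,c} + (c.0 + b.0)) + a.(b.(0 + 0) + b.0) :: --a--▸ q1, --b--▸ q2
  q1 = b.(0 + 0) + b.0 :: --b--▸ q3, --b--▸ q4
  q2 = (0 + 0)\{a,b,c} + (c.0 + b.0) :: --b--▸ q3, --c--▸ q3
  q3 = 0 :: deadlocked
  q4 = 0 + 0 :: deadlocked
Run σ = ⟨abd⟩ on P: start {p0}
  step 1 (a): {p1}
  step 2 (b): {p3, p4}
  step 3 (d): {p5}
  — P admits the full trace.
Run σ = ⟨abd⟩ on Q: start {q0}
  step 1 (a): {q1}
  step 2 (b): {q3, q4}
  step 3 (d): ∅  — Q cannot continue

abd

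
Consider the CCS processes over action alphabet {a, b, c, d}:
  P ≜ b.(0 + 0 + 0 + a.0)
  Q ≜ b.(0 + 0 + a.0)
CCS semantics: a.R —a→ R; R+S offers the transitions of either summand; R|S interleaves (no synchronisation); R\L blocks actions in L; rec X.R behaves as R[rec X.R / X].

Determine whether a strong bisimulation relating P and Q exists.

P's transition system — 3 states:
  u0 = b.(0 + 0 + 0 + a.0) ⊢ =b=> u1
  u1 = 0 + 0 + 0 + a.0 ⊢ =a=> u2
  u2 = 0 ⊢ ∅
Q's transition system — 3 states:
  v0 = b.(0 + 0 + a.0) ⊢ =b=> v1
  v1 = 0 + 0 + a.0 ⊢ =a=> v2
  v2 = 0 ⊢ ∅
Partition-refinement fixed point:
  B0 = {u0, v0}
  B1 = {u1, v1}
  B2 = {u2, v2}
u0 ∈ B0, v0 ∈ B0 → same block

bisimilar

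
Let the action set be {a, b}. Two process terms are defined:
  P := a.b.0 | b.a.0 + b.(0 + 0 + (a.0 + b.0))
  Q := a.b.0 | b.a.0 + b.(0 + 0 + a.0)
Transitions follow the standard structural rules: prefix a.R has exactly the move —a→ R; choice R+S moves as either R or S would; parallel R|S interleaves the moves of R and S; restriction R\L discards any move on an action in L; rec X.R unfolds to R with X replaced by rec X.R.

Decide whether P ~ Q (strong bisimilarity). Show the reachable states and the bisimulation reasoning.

LTS(P): 11 reachable states
  m0 = a.b.0 | b.a.0 + b.(0 + 0 + (a.0 + b.0)) ⊢ -a-> m1, -b-> m2, -b-> m3
  m1 = b.0 | b.a.0 ⊢ -b-> m4, -b-> m5
  m2 = 0 + 0 + (a.0 + b.0) ⊢ -a-> m6, -b-> m6
  m3 = a.b.0 | a.0 ⊢ -a-> m5, -a-> m7
  m4 = 0 | b.a.0 ⊢ -b-> m8
  m5 = b.0 | a.0 ⊢ -a-> m9, -b-> m8
  m6 = 0 ⊢ stopped
  m7 = a.b.0 | 0 ⊢ -a-> m9
  m8 = 0 | a.0 ⊢ -a-> m10
  m9 = b.0 | 0 ⊢ -b-> m10
  m10 = 0 | 0 ⊢ stopped
LTS(Q): 11 reachable states
  n0 = a.b.0 | b.a.0 + b.(0 + 0 + a.0) ⊢ -a-> n1, -b-> n2, -b-> n3
  n1 = b.0 | b.a.0 ⊢ -b-> n4, -b-> n5
  n2 = 0 + 0 + a.0 ⊢ -a-> n6
  n3 = a.b.0 | a.0 ⊢ -a-> n5, -a-> n7
  n4 = 0 | b.a.0 ⊢ -b-> n8
  n5 = b.0 | a.0 ⊢ -a-> n9, -b-> n8
  n6 = 0 ⊢ stopped
  n7 = a.b.0 | 0 ⊢ -a-> n9
  n8 = 0 | a.0 ⊢ -a-> n10
  n9 = b.0 | 0 ⊢ -b-> n10
  n10 = 0 | 0 ⊢ stopped
Bisimilarity quotient blocks:
  B0 = {m0}
  B1 = {m3, n3}
  B2 = {m5, n5}
  B3 = {m8, n2, n8}
  B4 = {m10, m6, n10, n6}
  B5 = {m9, n9}
  B6 = {m7, n7}
  B7 = {m1, n1}
  B8 = {m4, n4}
  B9 = {m2}
  B10 = {n0}
m0 ∈ B0, n0 ∈ B10 → different blocks

not bisimilar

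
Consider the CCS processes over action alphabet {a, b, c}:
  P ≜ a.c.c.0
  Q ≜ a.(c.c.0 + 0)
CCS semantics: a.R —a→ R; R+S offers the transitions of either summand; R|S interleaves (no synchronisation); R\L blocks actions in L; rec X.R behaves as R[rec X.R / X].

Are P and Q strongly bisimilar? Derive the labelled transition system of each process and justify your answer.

P ~ Q

P's transition system — 4 states:
  u0 = a.c.c.0 → --a--▸ u1
  u1 = c.c.0 → --c--▸ u2
  u2 = c.0 → --c--▸ u3
  u3 = 0 → stopped
Q's transition system — 4 states:
  v0 = a.(c.c.0 + 0) → --a--▸ v1
  v1 = c.c.0 + 0 → --c--▸ v2
  v2 = c.0 → --c--▸ v3
  v3 = 0 → stopped
Bisimilarity quotient blocks:
  B0 = {u0, v0}
  B1 = {u1, v1}
  B2 = {u2, v2}
  B3 = {u3, v3}
u0 ∈ B0, v0 ∈ B0 → same block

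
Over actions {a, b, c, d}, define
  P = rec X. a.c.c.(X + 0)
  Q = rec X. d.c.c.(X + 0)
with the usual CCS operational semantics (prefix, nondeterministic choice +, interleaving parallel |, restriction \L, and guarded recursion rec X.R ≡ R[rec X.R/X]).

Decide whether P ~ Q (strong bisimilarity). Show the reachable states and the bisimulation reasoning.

P ≁ Q

P's transition system — 4 states:
  p0 = rec X. a.c.c.(X + 0) ⊢ ··a··> p1
  p1 = c.c.((rec X. a.c.c.(X + 0)) + 0) ⊢ ··c··> p2
  p2 = c.((rec X. a.c.c.(X + 0)) + 0) ⊢ ··c··> p3
  p3 = (rec X. a.c.c.(X + 0)) + 0 ⊢ ··a··> p1
Q's transition system — 4 states:
  q0 = rec X. d.c.c.(X + 0) ⊢ ··d··> q1
  q1 = c.c.((rec X. d.c.c.(X + 0)) + 0) ⊢ ··c··> q2
  q2 = c.((rec X. d.c.c.(X + 0)) + 0) ⊢ ··c··> q3
  q3 = (rec X. d.c.c.(X + 0)) + 0 ⊢ ··d··> q1
Partition-refinement fixed point:
  B0 = {p0, p3}
  B1 = {p1}
  B2 = {p2}
  B3 = {q0, q3}
  B4 = {q1}
  B5 = {q2}
p0 ∈ B0, q0 ∈ B3 → different blocks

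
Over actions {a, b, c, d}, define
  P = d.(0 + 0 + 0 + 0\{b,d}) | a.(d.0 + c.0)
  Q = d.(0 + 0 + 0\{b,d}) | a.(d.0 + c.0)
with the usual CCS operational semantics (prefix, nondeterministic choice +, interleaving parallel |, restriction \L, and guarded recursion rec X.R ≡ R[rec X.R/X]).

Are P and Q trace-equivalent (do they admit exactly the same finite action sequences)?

traces(P) = traces(Q)

P's transition system — 6 states:
  u0 = d.(0 + 0 + 0 + 0\{b,d}) | a.(d.0 + c.0) | -a-> u1, -d-> u2
  u1 = d.(0 + 0 + 0 + 0\{b,d}) | (d.0 + c.0) | -c-> u3, -d-> u3, -d-> u4
  u2 = (0 + 0 + 0 + 0\{b,d}) | a.(d.0 + c.0) | -a-> u4
  u3 = d.(0 + 0 + 0 + 0\{b,d}) | 0 | -d-> u5
  u4 = (0 + 0 + 0 + 0\{b,d}) | (d.0 + c.0) | -c-> u5, -d-> u5
  u5 = (0 + 0 + 0 + 0\{b,d}) | 0 | ·
Q's transition system — 6 states:
  v0 = d.(0 + 0 + 0\{b,d}) | a.(d.0 + c.0) | -a-> v1, -d-> v2
  v1 = d.(0 + 0 + 0\{b,d}) | (d.0 + c.0) | -c-> v3, -d-> v3, -d-> v4
  v2 = (0 + 0 + 0\{b,d}) | a.(d.0 + c.0) | -a-> v4
  v3 = d.(0 + 0 + 0\{b,d}) | 0 | -d-> v5
  v4 = (0 + 0 + 0\{b,d}) | (d.0 + c.0) | -c-> v5, -d-> v5
  v5 = (0 + 0 + 0\{b,d}) | 0 | ·
Coarsest stable partition (strong bisimilarity classes):
  B0 = {u0, v0}
  B1 = {u1, v1}
  B2 = {u4, v4}
  B3 = {u5, v5}
  B4 = {u3, v3}
  B5 = {u2, v2}
u0 ∈ B0, v0 ∈ B0 → same block
Bisimilar ⇒ trace-equivalent.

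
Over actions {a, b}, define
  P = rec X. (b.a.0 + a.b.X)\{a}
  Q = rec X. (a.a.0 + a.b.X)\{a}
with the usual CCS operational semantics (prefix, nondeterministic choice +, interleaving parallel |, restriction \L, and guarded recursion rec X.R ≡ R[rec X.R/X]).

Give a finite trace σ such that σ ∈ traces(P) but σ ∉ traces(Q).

b

Reachable graph of P (2 states):
  s0 = rec X. (b.a.0 + a.b.X)\{a} :: —b→ s1
  s1 = (a.0)\{a} :: deadlocked
Reachable graph of Q (1 states):
  t0 = rec X. (a.a.0 + a.b.X)\{a} :: deadlocked
Trace ⟨b⟩ through P, begin at {s0}:
  [1] b ⇒ {s1}
  ✓ P
Trace ⟨b⟩ through Q, begin at {t0}:
  [1] b ⇒ ∅  — Q cannot continue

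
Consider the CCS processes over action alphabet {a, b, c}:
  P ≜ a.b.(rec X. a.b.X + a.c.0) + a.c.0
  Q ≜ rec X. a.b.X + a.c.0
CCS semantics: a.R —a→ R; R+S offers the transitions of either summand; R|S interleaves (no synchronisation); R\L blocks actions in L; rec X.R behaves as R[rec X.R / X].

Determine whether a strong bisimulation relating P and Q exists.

YES

Reachable graph of P (5 states):
  m0 = a.b.(rec X. a.b.X + a.c.0) + a.c.0 | =a=> m1, =a=> m2
  m1 = b.(rec X. a.b.X + a.c.0) | =b=> m3
  m2 = c.0 | =c=> m4
  m3 = rec X. a.b.X + a.c.0 | =a=> m1, =a=> m2
  m4 = 0 | deadlocked
Reachable graph of Q (4 states):
  n0 = rec X. a.b.X + a.c.0 | =a=> n1, =a=> n2
  n1 = b.(rec X. a.b.X + a.c.0) | =b=> n0
  n2 = c.0 | =c=> n3
  n3 = 0 | deadlocked
Partition-refinement fixed point:
  B0 = {m0, m3, n0}
  B1 = {m1, n1}
  B2 = {m2, n2}
  B3 = {m4, n3}
m0 ∈ B0, n0 ∈ B0 → same block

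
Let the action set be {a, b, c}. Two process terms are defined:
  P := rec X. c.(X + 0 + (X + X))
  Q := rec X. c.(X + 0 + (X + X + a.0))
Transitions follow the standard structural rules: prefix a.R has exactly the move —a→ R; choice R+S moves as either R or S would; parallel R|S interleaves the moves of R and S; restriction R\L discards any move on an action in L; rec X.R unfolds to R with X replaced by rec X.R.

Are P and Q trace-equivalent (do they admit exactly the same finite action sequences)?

NO — witness ⟨ca⟩

P's transition system — 2 states:
  u0 = rec X. c.(X + 0 + (X + X)) has moves ··c··> u1
  u1 = (rec X. c.(X + 0 + (X + X))) + 0 + ((rec X. c.(X + 0 + (X + X))) + (rec X. c.(X + 0 + (X + X)))) has moves ··c··> u1
Q's transition system — 3 states:
  v0 = rec X. c.(X + 0 + (X + X + a.0)) has moves ··c··> v1
  v1 = (rec X. c.(X + 0 + (X + X + a.0))) + 0 + ((rec X. c.(X + 0 + (X + X + a.0))) + (rec X. c.(X + 0 + (X + X + a.0))) + a.0) has moves ··a··> v2, ··c··> v1
  v2 = 0 has moves (no moves)
Executing ca from Q (initial set {v0}):
  [1] c ⇒ {v1}
  [2] a ⇒ {v2}
  — Q admits the full trace.
Executing ca from P (initial set {u0}):
  [1] c ⇒ {u1}
  [2] a ⇒ no successor for P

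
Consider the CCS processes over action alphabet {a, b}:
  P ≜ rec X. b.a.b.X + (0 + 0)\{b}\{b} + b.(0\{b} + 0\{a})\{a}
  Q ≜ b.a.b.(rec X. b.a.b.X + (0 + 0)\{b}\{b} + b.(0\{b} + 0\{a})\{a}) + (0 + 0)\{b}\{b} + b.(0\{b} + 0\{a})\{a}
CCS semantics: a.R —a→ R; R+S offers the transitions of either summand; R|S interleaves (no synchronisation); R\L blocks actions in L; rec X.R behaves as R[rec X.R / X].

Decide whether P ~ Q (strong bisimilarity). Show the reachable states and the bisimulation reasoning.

bisimilar

LTS(P): 4 reachable states
  p0 = rec X. b.a.b.X + (0 + 0)\{b}\{b} + b.(0\{b} + 0\{a})\{a} has moves —b→ p1, —b→ p2
  p1 = (0\{b} + 0\{a})\{a} has moves deadlocked
  p2 = a.b.(rec X. b.a.b.X + (0 + 0)\{b}\{b} + b.(0\{b} + 0\{a})\{a}) has moves —a→ p3
  p3 = b.(rec X. b.a.b.X + (0 + 0)\{b}\{b} + b.(0\{b} + 0\{a})\{a}) has moves —b→ p0
LTS(Q): 5 reachable states
  q0 = b.a.b.(rec X. b.a.b.X + (0 + 0)\{b}\{b} + b.(0\{b} + 0\{a})\{a}) + (0 + 0)\{b}\{b} + b.(0\{b} + 0\{a})\{a} has moves —b→ q1, —b→ q2
  q1 = (0\{b} + 0\{a})\{a} has moves deadlocked
  q2 = a.b.(rec X. b.a.b.X + (0 + 0)\{b}\{b} + b.(0\{b} + 0\{a})\{a}) has moves —a→ q3
  q3 = b.(rec X. b.a.b.X + (0 + 0)\{b}\{b} + b.(0\{b} + 0\{a})\{a}) has moves —b→ q4
  q4 = rec X. b.a.b.X + (0 + 0)\{b}\{b} + b.(0\{b} + 0\{a})\{a} has moves —b→ q1, —b→ q2
Partition-refinement fixed point:
  B0 = {p0, q0, q4}
  B1 = {p2, q2}
  B2 = {p3, q3}
  B3 = {p1, q1}
p0 ∈ B0, q0 ∈ B0 → same block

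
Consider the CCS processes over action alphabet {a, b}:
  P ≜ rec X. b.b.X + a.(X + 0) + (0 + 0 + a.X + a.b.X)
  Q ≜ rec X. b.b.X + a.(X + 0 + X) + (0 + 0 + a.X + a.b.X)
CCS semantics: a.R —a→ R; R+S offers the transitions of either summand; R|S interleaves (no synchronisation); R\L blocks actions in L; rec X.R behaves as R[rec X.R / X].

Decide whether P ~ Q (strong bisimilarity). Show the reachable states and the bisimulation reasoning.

LTS(P): 3 reachable states
  s0 = rec X. b.b.X + a.(X + 0) + (0 + 0 + a.X + a.b.X) → --a--▸ s0, --a--▸ s1, --a--▸ s2, --b--▸ s2
  s1 = (rec X. b.b.X + a.(X + 0) + (0 + 0 + a.X + a.b.X)) + 0 → --a--▸ s0, --a--▸ s1, --a--▸ s2, --b--▸ s2
  s2 = b.(rec X. b.b.X + a.(X + 0) + (0 + 0 + a.X + a.b.X)) → --b--▸ s0
LTS(Q): 3 reachable states
  t0 = rec X. b.b.X + a.(X + 0 + X) + (0 + 0 + a.X + a.b.X) → --a--▸ t0, --a--▸ t1, --a--▸ t2, --b--▸ t2
  t1 = (rec X. b.b.X + a.(X + 0 + X) + (0 + 0 + a.X + a.b.X)) + 0 + (rec X. b.b.X + a.(X + 0 + X) + (0 + 0 + a.X + a.b.X)) → --a--▸ t0, --a--▸ t1, --a--▸ t2, --b--▸ t2
  t2 = b.(rec X. b.b.X + a.(X + 0 + X) + (0 + 0 + a.X + a.b.X)) → --b--▸ t0
Coarsest stable partition (strong bisimilarity classes):
  B0 = {s0, s1, t0, t1}
  B1 = {s2, t2}
s0 ∈ B0, t0 ∈ B0 → same block

bisimilar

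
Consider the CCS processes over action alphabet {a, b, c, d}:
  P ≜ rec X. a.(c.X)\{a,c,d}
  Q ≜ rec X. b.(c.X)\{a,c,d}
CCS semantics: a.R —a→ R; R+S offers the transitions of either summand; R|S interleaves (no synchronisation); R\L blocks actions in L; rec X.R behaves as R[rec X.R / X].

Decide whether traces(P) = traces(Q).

Reachable graph of P (2 states):
  m0 = rec X. a.(c.X)\{a,c,d} → —a→ m1
  m1 = (c.(rec X. a.(c.X)\{a,c,d}))\{a,c,d} → ·
Reachable graph of Q (2 states):
  n0 = rec X. b.(c.X)\{a,c,d} → —b→ n1
  n1 = (c.(rec X. b.(c.X)\{a,c,d}))\{a,c,d} → ·
Run σ = ⟨a⟩ on P: start {m0}
  [1] a ⇒ {m1}
  P completes σ.
Run σ = ⟨a⟩ on Q: start {n0}
  [1] a ⇒ no successor for Q

NO — witness ⟨a⟩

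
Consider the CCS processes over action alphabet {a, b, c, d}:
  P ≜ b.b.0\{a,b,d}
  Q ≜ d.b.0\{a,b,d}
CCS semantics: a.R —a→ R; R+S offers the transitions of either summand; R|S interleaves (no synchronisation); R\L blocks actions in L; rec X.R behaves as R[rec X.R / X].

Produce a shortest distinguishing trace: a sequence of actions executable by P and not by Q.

b

LTS(P): 3 reachable states
  m0 = b.b.0\{a,b,d} | --b--▸ m1
  m1 = b.0\{a,b,d} | --b--▸ m2
  m2 = 0\{a,b,d} | ∅
LTS(Q): 3 reachable states
  n0 = d.b.0\{a,b,d} | --d--▸ n1
  n1 = b.0\{a,b,d} | --b--▸ n2
  n2 = 0\{a,b,d} | ∅
Executing b from P (initial set {m0}):
  after b @ step 1: {m1}
  P completes σ.
Executing b from Q (initial set {n0}):
  after b @ step 1: ∅ (Q stuck)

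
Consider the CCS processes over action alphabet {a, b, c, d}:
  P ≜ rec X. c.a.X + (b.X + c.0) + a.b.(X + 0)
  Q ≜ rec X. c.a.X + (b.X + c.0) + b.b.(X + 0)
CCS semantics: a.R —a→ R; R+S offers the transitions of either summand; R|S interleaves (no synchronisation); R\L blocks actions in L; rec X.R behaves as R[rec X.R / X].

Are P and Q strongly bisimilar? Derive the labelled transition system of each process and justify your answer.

Reachable graph of P (5 states):
  u0 = rec X. c.a.X + (b.X + c.0) + a.b.(X + 0) has moves -a-> u1, -b-> u0, -c-> u2, -c-> u3
  u1 = b.((rec X. c.a.X + (b.X + c.0) + a.b.(X + 0)) + 0) has moves -b-> u4
  u2 = 0 has moves (no moves)
  u3 = a.(rec X. c.a.X + (b.X + c.0) + a.b.(X + 0)) has moves -a-> u0
  u4 = (rec X. c.a.X + (b.X + c.0) + a.b.(X + 0)) + 0 has moves -a-> u1, -b-> u0, -c-> u2, -c-> u3
Reachable graph of Q (5 states):
  v0 = rec X. c.a.X + (b.X + c.0) + b.b.(X + 0) has moves -b-> v0, -b-> v1, -c-> v2, -c-> v3
  v1 = b.((rec X. c.a.X + (b.X + c.0) + b.b.(X + 0)) + 0) has moves -b-> v4
  v2 = 0 has moves (no moves)
  v3 = a.(rec X. c.a.X + (b.X + c.0) + b.b.(X + 0)) has moves -a-> v0
  v4 = (rec X. c.a.X + (b.X + c.0) + b.b.(X + 0)) + 0 has moves -b-> v0, -b-> v1, -c-> v2, -c-> v3
Bisimilarity quotient blocks:
  B0 = {u0, u4}
  B1 = {u3}
  B2 = {u1}
  B3 = {u2, v2}
  B4 = {v0, v4}
  B5 = {v1}
  B6 = {v3}
u0 ∈ B0, v0 ∈ B4 → different blocks

P ≁ Q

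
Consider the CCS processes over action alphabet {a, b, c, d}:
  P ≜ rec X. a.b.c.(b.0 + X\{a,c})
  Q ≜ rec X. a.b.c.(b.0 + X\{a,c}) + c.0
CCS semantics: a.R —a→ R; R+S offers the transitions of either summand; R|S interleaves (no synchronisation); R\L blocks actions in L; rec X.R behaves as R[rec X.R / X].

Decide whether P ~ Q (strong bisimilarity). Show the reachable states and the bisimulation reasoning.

P's transition system — 5 states:
  p0 = rec X. a.b.c.(b.0 + X\{a,c}) | --a--▸ p1
  p1 = b.c.(b.0 + (rec X. a.b.c.(b.0 + X\{a,c}))\{a,c}) | --b--▸ p2
  p2 = c.(b.0 + (rec X. a.b.c.(b.0 + X\{a,c}))\{a,c}) | --c--▸ p3
  p3 = b.0 + (rec X. a.b.c.(b.0 + X\{a,c}))\{a,c} | --b--▸ p4
  p4 = 0 | deadlocked
Q's transition system — 5 states:
  q0 = rec X. a.b.c.(b.0 + X\{a,c}) + c.0 | --a--▸ q1, --c--▸ q2
  q1 = b.c.(b.0 + (rec X. a.b.c.(b.0 + X\{a,c}) + c.0)\{a,c}) | --b--▸ q3
  q2 = 0 | deadlocked
  q3 = c.(b.0 + (rec X. a.b.c.(b.0 + X\{a,c}) + c.0)\{a,c}) | --c--▸ q4
  q4 = b.0 + (rec X. a.b.c.(b.0 + X\{a,c}) + c.0)\{a,c} | --b--▸ q2
Coarsest stable partition (strong bisimilarity classes):
  B0 = {p0}
  B1 = {p1, q1}
  B2 = {p2, q3}
  B3 = {p3, q4}
  B4 = {p4, q2}
  B5 = {q0}
p0 ∈ B0, q0 ∈ B5 → different blocks

P ≁ Q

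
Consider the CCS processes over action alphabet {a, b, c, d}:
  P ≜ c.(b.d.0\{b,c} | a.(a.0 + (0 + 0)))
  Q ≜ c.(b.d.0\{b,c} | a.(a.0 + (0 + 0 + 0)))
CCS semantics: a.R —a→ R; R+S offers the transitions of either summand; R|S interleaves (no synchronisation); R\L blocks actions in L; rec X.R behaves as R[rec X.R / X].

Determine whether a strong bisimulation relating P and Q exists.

YES

P's transition system — 10 states:
  m0 = c.(b.d.0\{b,c} | a.(a.0 + (0 + 0))) ⊢ —c→ m1
  m1 = b.d.0\{b,c} | a.(a.0 + (0 + 0)) ⊢ —a→ m2, —b→ m3
  m2 = b.d.0\{b,c} | (a.0 + (0 + 0)) ⊢ —a→ m4, —b→ m5
  m3 = d.0\{b,c} | a.(a.0 + (0 + 0)) ⊢ —a→ m5, —d→ m6
  m4 = b.d.0\{b,c} | 0 ⊢ —b→ m7
  m5 = d.0\{b,c} | (a.0 + (0 + 0)) ⊢ —a→ m7, —d→ m8
  m6 = 0\{b,c} | a.(a.0 + (0 + 0)) ⊢ —a→ m8
  m7 = d.0\{b,c} | 0 ⊢ —d→ m9
  m8 = 0\{b,c} | (a.0 + (0 + 0)) ⊢ —a→ m9
  m9 = 0\{b,c} | 0 ⊢ deadlocked
Q's transition system — 10 states:
  n0 = c.(b.d.0\{b,c} | a.(a.0 + (0 + 0 + 0))) ⊢ —c→ n1
  n1 = b.d.0\{b,c} | a.(a.0 + (0 + 0 + 0)) ⊢ —a→ n2, —b→ n3
  n2 = b.d.0\{b,c} | (a.0 + (0 + 0 + 0)) ⊢ —a→ n4, —b→ n5
  n3 = d.0\{b,c} | a.(a.0 + (0 + 0 + 0)) ⊢ —a→ n5, —d→ n6
  n4 = b.d.0\{b,c} | 0 ⊢ —b→ n7
  n5 = d.0\{b,c} | (a.0 + (0 + 0 + 0)) ⊢ —a→ n7, —d→ n8
  n6 = 0\{b,c} | a.(a.0 + (0 + 0 + 0)) ⊢ —a→ n8
  n7 = d.0\{b,c} | 0 ⊢ —d→ n9
  n8 = 0\{b,c} | (a.0 + (0 + 0 + 0)) ⊢ —a→ n9
  n9 = 0\{b,c} | 0 ⊢ deadlocked
Partition-refinement fixed point:
  B0 = {m0, n0}
  B1 = {m1, n1}
  B2 = {m2, n2}
  B3 = {m4, n4}
  B4 = {m7, n7}
  B5 = {m9, n9}
  B6 = {m5, n5}
  B7 = {m8, n8}
  B8 = {m3, n3}
  B9 = {m6, n6}
m0 ∈ B0, n0 ∈ B0 → same block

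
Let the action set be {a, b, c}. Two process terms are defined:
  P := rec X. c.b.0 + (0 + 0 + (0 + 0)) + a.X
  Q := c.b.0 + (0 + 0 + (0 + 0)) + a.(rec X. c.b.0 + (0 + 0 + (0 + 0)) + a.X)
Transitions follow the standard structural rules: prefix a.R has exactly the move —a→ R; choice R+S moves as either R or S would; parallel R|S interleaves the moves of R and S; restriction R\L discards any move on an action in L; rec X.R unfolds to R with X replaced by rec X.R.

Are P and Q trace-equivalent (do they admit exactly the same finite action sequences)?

Reachable graph of P (3 states):
  u0 = rec X. c.b.0 + (0 + 0 + (0 + 0)) + a.X ⊢ --a--▸ u0, --c--▸ u1
  u1 = b.0 ⊢ --b--▸ u2
  u2 = 0 ⊢ (no moves)
Reachable graph of Q (4 states):
  v0 = c.b.0 + (0 + 0 + (0 + 0)) + a.(rec X. c.b.0 + (0 + 0 + (0 + 0)) + a.X) ⊢ --a--▸ v1, --c--▸ v2
  v1 = rec X. c.b.0 + (0 + 0 + (0 + 0)) + a.X ⊢ --a--▸ v1, --c--▸ v2
  v2 = b.0 ⊢ --b--▸ v3
  v3 = 0 ⊢ (no moves)
Bisimilarity quotient blocks:
  B0 = {u0, v0, v1}
  B1 = {u1, v2}
  B2 = {u2, v3}
u0 ∈ B0, v0 ∈ B0 → same block
Bisimilar ⇒ trace-equivalent.

traces(P) = traces(Q)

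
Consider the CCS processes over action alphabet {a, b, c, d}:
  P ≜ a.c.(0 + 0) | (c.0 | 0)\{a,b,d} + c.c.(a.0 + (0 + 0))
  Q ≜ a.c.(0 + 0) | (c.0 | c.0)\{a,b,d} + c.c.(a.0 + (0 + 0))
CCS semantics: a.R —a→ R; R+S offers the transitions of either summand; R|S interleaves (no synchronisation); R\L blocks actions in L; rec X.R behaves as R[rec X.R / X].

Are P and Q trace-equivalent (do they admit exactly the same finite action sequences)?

traces(P) ≠ traces(Q) — witness ⟨accc⟩

P's transition system — 9 states:
  m0 = a.c.(0 + 0) | (c.0 | 0)\{a,b,d} + c.c.(a.0 + (0 + 0)) :: ··a··> m1, ··c··> m2, ··c··> m3
  m1 = c.(0 + 0) | (c.0 | 0)\{a,b,d} :: ··c··> m4, ··c··> m5
  m2 = a.c.(0 + 0) | (0 | 0)\{a,b,d} :: ··a··> m5
  m3 = c.(a.0 + (0 + 0)) :: ··c··> m6
  m4 = (0 + 0) | (c.0 | 0)\{a,b,d} :: ··c··> m7
  m5 = c.(0 + 0) | (0 | 0)\{a,b,d} :: ··c··> m7
  m6 = a.0 + (0 + 0) :: ··a··> m8
  m7 = (0 + 0) | (0 | 0)\{a,b,d} :: deadlocked
  m8 = 0 :: deadlocked
Q's transition system — 15 states:
  n0 = a.c.(0 + 0) | (c.0 | c.0)\{a,b,d} + c.c.(a.0 + (0 + 0)) :: ··a··> n1, ··c··> n2, ··c··> n3, ··c··> n4
  n1 = c.(0 + 0) | (c.0 | c.0)\{a,b,d} :: ··c··> n5, ··c··> n6, ··c··> n7
  n2 = a.c.(0 + 0) | (0 | c.0)\{a,b,d} :: ··a··> n6, ··c··> n8
  n3 = a.c.(0 + 0) | (c.0 | 0)\{a,b,d} :: ··a··> n7, ··c··> n8
  n4 = c.(a.0 + (0 + 0)) :: ··c··> n9
  n5 = (0 + 0) | (c.0 | c.0)\{a,b,d} :: ··c··> n10, ··c··> n11
  n6 = c.(0 + 0) | (0 | c.0)\{a,b,d} :: ··c··> n10, ··c··> n12
  n7 = c.(0 + 0) | (c.0 | 0)\{a,b,d} :: ··c··> n11, ··c··> n12
  n8 = a.c.(0 + 0) | (0 | 0)\{a,b,d} :: ··a··> n12
  n9 = a.0 + (0 + 0) :: ··a··> n13
  n10 = (0 + 0) | (0 | c.0)\{a,b,d} :: ··c··> n14
  n11 = (0 + 0) | (c.0 | 0)\{a,b,d} :: ··c··> n14
  n12 = c.(0 + 0) | (0 | 0)\{a,b,d} :: ··c··> n14
  n13 = 0 :: deadlocked
  n14 = (0 + 0) | (0 | 0)\{a,b,d} :: deadlocked
Trace ⟨accc⟩ through Q, begin at {n0}:
  [1] a ⇒ {n1}
  [2] c ⇒ {n5, n6, n7}
  [3] c ⇒ {n10, n11, n12}
  [4] c ⇒ {n14}
  ✓ Q
Trace ⟨accc⟩ through P, begin at {m0}:
  [1] a ⇒ {m1}
  [2] c ⇒ {m4, m5}
  [3] c ⇒ {m7}
  [4] c ⇒ ∅ (P stuck)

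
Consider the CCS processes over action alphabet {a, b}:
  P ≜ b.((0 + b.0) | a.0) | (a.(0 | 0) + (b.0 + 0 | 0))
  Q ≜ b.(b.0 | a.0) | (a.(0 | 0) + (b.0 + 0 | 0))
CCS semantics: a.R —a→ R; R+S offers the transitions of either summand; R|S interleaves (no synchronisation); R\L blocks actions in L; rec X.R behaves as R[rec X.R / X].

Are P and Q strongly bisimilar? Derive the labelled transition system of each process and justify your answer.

bisimilar

P's transition system — 15 states:
  s0 = b.((0 + b.0) | a.0) | (a.(0 | 0) + (b.0 + 0 | 0)) | --a--▸ s1, --b--▸ s2, --b--▸ s3
  s1 = b.((0 + b.0) | a.0) | (0 | 0) | --b--▸ s4
  s2 = (0 + b.0) | a.0 | (a.(0 | 0) + (b.0 + 0 | 0)) | --a--▸ s4, --a--▸ s5, --b--▸ s6, --b--▸ s7
  s3 = b.((0 + b.0) | a.0) | 0 | --b--▸ s6
  s4 = (0 + b.0) | a.0 | (0 | 0) | --a--▸ s8, --b--▸ s9
  s5 = (0 + b.0) | 0 | (a.(0 | 0) + (b.0 + 0 | 0)) | --a--▸ s8, --b--▸ s10, --b--▸ s11
  s6 = (0 + b.0) | a.0 | 0 | --a--▸ s10, --b--▸ s12
  s7 = 0 | a.0 | (a.(0 | 0) + (b.0 + 0 | 0)) | --a--▸ s11, --a--▸ s9, --b--▸ s12
  s8 = (0 + b.0) | 0 | (0 | 0) | --b--▸ s13
  s9 = 0 | a.0 | (0 | 0) | --a--▸ s13
  s10 = (0 + b.0) | 0 | 0 | --b--▸ s14
  s11 = 0 | 0 | (a.(0 | 0) + (b.0 + 0 | 0)) | --a--▸ s13, --b--▸ s14
  s12 = 0 | a.0 | 0 | --a--▸ s14
  s13 = 0 | 0 | (0 | 0) | ∅
  s14 = 0 | 0 | 0 | ∅
Q's transition system — 15 states:
  t0 = b.(b.0 | a.0) | (a.(0 | 0) + (b.0 + 0 | 0)) | --a--▸ t1, --b--▸ t2, --b--▸ t3
  t1 = b.(b.0 | a.0) | (0 | 0) | --b--▸ t4
  t2 = b.(b.0 | a.0) | 0 | --b--▸ t5
  t3 = b.0 | a.0 | (a.(0 | 0) + (b.0 + 0 | 0)) | --a--▸ t4, --a--▸ t6, --b--▸ t5, --b--▸ t7
  t4 = b.0 | a.0 | (0 | 0) | --a--▸ t8, --b--▸ t9
  t5 = b.0 | a.0 | 0 | --a--▸ t10, --b--▸ t11
  t6 = b.0 | 0 | (a.(0 | 0) + (b.0 + 0 | 0)) | --a--▸ t8, --b--▸ t10, --b--▸ t12
  t7 = 0 | a.0 | (a.(0 | 0) + (b.0 + 0 | 0)) | --a--▸ t12, --a--▸ t9, --b--▸ t11
  t8 = b.0 | 0 | (0 | 0) | --b--▸ t13
  t9 = 0 | a.0 | (0 | 0) | --a--▸ t13
  t10 = b.0 | 0 | 0 | --b--▸ t14
  t11 = 0 | a.0 | 0 | --a--▸ t14
  t12 = 0 | 0 | (a.(0 | 0) + (b.0 + 0 | 0)) | --a--▸ t13, --b--▸ t14
  t13 = 0 | 0 | (0 | 0) | ∅
  t14 = 0 | 0 | 0 | ∅
Bisimilarity quotient blocks:
  B0 = {s0, t0}
  B1 = {s1, s3, t1, t2}
  B2 = {s4, s6, t4, t5}
  B3 = {s10, s8, t10, t8}
  B4 = {s13, s14, t13, t14}
  B5 = {s12, s9, t11, t9}
  B6 = {s2, t3}
  B7 = {s7, t7}
  B8 = {s11, t12}
  B9 = {s5, t6}
s0 ∈ B0, t0 ∈ B0 → same block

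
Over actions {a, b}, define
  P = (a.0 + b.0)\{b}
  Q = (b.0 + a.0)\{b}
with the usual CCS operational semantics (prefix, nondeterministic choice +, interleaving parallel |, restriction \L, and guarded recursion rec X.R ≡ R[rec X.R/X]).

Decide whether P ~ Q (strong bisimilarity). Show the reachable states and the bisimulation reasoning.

P ~ Q

LTS(P): 2 reachable states
  s0 = (a.0 + b.0)\{b} has moves =a=> s1
  s1 = 0\{b} has moves stopped
LTS(Q): 2 reachable states
  t0 = (b.0 + a.0)\{b} has moves =a=> t1
  t1 = 0\{b} has moves stopped
Coarsest stable partition (strong bisimilarity classes):
  B0 = {s0, t0}
  B1 = {s1, t1}
s0 ∈ B0, t0 ∈ B0 → same block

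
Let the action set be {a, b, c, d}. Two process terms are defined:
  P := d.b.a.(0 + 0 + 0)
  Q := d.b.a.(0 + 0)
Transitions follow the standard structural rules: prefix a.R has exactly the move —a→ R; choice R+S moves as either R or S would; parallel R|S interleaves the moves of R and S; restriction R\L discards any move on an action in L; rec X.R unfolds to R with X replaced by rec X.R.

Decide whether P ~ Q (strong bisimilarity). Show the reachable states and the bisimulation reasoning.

bisimilar

LTS(P): 4 reachable states
  s0 = d.b.a.(0 + 0 + 0) ⊢ -d-> s1
  s1 = b.a.(0 + 0 + 0) ⊢ -b-> s2
  s2 = a.(0 + 0 + 0) ⊢ -a-> s3
  s3 = 0 + 0 + 0 ⊢ stopped
LTS(Q): 4 reachable states
  t0 = d.b.a.(0 + 0) ⊢ -d-> t1
  t1 = b.a.(0 + 0) ⊢ -b-> t2
  t2 = a.(0 + 0) ⊢ -a-> t3
  t3 = 0 + 0 ⊢ stopped
Coarsest stable partition (strong bisimilarity classes):
  B0 = {s0, t0}
  B1 = {s1, t1}
  B2 = {s2, t2}
  B3 = {s3, t3}
s0 ∈ B0, t0 ∈ B0 → same block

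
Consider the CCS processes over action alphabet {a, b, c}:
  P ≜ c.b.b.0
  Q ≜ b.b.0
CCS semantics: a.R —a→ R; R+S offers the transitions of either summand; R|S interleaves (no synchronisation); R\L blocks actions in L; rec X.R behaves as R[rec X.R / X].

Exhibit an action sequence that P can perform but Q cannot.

LTS(P): 4 reachable states
  s0 = c.b.b.0 has moves -c-> s1
  s1 = b.b.0 has moves -b-> s2
  s2 = b.0 has moves -b-> s3
  s3 = 0 has moves (no moves)
LTS(Q): 3 reachable states
  t0 = b.b.0 has moves -b-> t1
  t1 = b.0 has moves -b-> t2
  t2 = 0 has moves (no moves)
Run σ = ⟨c⟩ on P: start {s0}
  step 1 (c): {s1}
  P completes σ.
Run σ = ⟨c⟩ on Q: start {t0}
  step 1 (c): ∅  — Q cannot continue

c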